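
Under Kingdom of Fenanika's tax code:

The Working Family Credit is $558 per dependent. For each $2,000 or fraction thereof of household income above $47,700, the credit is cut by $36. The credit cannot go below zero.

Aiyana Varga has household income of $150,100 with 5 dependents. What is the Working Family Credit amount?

$918

Working Family Credit: base = 5 × $558 = $2,790. income exceeds $47,700 by $102,400, which is 52 full-or-partial $2,000 increments; reduction = 52 × $36 = $1,872, leaving $918.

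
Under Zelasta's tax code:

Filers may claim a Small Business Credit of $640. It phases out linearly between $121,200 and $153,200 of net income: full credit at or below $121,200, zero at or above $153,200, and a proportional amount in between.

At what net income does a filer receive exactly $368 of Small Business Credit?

$134,800

$368 is 368/640 of the full $640, so 272/640 of the $32,000 range has been used: income = $121,200 + $32,000 × 272/640 = $134,800.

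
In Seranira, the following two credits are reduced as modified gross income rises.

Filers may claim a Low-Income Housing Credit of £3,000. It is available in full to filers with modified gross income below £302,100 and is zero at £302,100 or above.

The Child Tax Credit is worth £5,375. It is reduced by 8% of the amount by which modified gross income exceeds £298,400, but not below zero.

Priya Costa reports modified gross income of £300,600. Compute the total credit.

Low-Income Housing Credit: £300,600 is below the £302,100 cutoff, so the full £3,000 applies.
Child Tax Credit: 8% of the £2,200 excess over £298,400 is £176; credit = £5,375 − £176 = £5,199.
Total: £3,000 + £5,199 = £8,199.

£8,199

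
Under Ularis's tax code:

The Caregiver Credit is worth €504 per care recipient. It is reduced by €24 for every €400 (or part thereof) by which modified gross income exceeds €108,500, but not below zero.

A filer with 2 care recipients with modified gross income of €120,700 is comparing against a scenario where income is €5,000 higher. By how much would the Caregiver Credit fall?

€264

At €120,700 — base = 2 × €504 = €1,008. income exceeds €108,500 by €12,200, which is 31 full-or-partial €400 increments; reduction = 31 × €24 = €744, leaving €264.
At €125,700 — base = 2 × €504 = €1,008. income exceeds €108,500 by €17,200 → 43 increments × €24 = €1,032 ≥ base, so the credit is €0.
Lost: €264 − €0 = €264.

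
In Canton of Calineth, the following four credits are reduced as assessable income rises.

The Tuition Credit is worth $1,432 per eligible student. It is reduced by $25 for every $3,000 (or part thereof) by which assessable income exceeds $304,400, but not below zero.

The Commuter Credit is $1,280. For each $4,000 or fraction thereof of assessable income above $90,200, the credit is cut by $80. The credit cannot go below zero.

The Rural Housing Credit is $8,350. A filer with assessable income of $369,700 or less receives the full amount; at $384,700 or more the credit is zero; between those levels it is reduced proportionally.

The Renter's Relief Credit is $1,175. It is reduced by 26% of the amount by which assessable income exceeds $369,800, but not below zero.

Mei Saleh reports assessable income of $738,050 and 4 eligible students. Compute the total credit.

Tuition Credit: base = 4 × $1,432 = $5,728. income exceeds $304,400 by $433,650, which is 145 full-or-partial $3,000 increments; reduction = 145 × $25 = $3,625, leaving $2,103.
Commuter Credit: income exceeds $90,200 by $647,850 → 162 increments × $80 = $12,960 ≥ base, so the credit is $0.
Rural Housing Credit: $738,050 is at or above $384,700, so the credit is $0.
Renter's Relief Credit: 26% of the $368,250 excess over $369,800 is $95,745 ≥ base, so the credit is $0.
Total: $2,103 + $0 + $0 + $0 = $2,103.

$2,103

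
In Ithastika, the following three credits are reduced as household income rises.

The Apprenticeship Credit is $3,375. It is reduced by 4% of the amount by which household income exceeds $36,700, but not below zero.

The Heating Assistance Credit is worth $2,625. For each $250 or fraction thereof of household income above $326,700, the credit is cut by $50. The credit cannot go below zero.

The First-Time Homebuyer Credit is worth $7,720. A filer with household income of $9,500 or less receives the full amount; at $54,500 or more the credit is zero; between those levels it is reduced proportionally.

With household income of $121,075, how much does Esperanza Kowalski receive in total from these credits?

Apprenticeship Credit: 4% of the $84,375 excess over $36,700 is $3,375 ≥ base, so the credit is $0.
Heating Assistance Credit: $121,075 is at or below the $326,700 threshold, so the full $2,625 applies.
First-Time Homebuyer Credit: $121,075 is at or above $54,500, so the credit is $0.
Total: $0 + $2,625 + $0 = $2,625.

$2,625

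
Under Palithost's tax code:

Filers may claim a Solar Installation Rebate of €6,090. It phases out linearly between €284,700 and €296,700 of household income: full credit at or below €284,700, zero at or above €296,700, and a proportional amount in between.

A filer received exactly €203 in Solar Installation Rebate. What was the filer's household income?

€296,300

€203 is 203/6,090 of the full €6,090, so 5,887/6,090 of the €12,000 range has been used: income = €284,700 + €12,000 × 5,887/6,090 = €296,300.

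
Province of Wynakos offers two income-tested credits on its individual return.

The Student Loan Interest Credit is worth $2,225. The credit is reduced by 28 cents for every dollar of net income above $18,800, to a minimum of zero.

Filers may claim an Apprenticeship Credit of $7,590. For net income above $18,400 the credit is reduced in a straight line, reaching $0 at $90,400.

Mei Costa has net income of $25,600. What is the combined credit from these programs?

Student Loan Interest Credit: 28% of the $6,800 excess over $18,800 is $1,904; credit = $2,225 − $1,904 = $321.
Apprenticeship Credit: $25,600 is $7,200 into a $72,000 phase-out range, leaving 64,800/72,000 of the credit: $7,590 × 64,800/72,000 = $6,831.
Total: $321 + $6,831 = $7,152.

$7,152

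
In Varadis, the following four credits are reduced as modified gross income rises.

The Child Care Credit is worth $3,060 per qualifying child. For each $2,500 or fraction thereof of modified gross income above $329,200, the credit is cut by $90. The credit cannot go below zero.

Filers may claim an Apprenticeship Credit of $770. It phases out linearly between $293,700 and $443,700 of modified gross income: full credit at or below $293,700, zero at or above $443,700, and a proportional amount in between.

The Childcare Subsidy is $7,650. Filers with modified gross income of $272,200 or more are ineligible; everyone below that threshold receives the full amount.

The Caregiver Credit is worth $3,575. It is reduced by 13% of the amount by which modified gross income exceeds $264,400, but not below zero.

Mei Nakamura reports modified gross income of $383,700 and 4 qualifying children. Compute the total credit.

$10,568

Child Care Credit: base = 4 × $3,060 = $12,240. income exceeds $329,200 by $54,500, which is 22 full-or-partial $2,500 increments; reduction = 22 × $90 = $1,980, leaving $10,260.
Apprenticeship Credit: $383,700 is $90,000 into a $150,000 phase-out range, leaving 60,000/150,000 of the credit: $770 × 60,000/150,000 = $308.
Childcare Subsidy: $383,700 meets or exceeds the $272,200 cutoff, so the credit is $0.
Caregiver Credit: 13% of the $119,300 excess over $264,400 is $15,509 ≥ base, so the credit is $0.
Total: $10,260 + $308 + $0 + $0 = $10,568.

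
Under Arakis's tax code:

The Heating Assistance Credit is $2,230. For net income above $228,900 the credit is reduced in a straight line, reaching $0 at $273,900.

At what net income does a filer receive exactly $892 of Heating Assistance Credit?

$892 is 892/2,230 of the full $2,230, so 1,338/2,230 of the $45,000 range has been used: income = $228,900 + $45,000 × 1,338/2,230 = $255,900.

$255,900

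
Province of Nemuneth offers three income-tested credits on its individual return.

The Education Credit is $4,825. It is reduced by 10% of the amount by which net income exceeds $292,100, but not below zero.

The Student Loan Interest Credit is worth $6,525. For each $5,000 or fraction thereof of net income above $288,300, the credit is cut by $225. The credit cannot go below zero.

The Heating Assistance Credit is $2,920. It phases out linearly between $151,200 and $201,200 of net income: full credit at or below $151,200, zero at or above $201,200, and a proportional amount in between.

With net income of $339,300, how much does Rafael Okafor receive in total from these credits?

Education Credit: 10% of the $47,200 excess over $292,100 is $4,720; credit = $4,825 − $4,720 = $105.
Student Loan Interest Credit: income exceeds $288,300 by $51,000, which is 11 full-or-partial $5,000 increments; reduction = 11 × $225 = $2,475, leaving $4,050.
Heating Assistance Credit: $339,300 is at or above $201,200, so the credit is $0.
Total: $105 + $4,050 + $0 = $4,155.

$4,155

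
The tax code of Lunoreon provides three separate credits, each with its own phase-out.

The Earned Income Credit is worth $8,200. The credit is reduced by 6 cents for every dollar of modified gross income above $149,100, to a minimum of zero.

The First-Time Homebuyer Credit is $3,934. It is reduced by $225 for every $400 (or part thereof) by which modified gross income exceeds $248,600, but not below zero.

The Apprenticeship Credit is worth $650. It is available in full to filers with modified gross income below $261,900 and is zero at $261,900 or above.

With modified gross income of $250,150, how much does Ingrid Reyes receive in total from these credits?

$5,821

Earned Income Credit: 6% of the $101,050 excess over $149,100 is $6,063; credit = $8,200 − $6,063 = $2,137.
First-Time Homebuyer Credit: income exceeds $248,600 by $1,550, which is 4 full-or-partial $400 increments; reduction = 4 × $225 = $900, leaving $3,034.
Apprenticeship Credit: $250,150 is below the $261,900 cutoff, so the full $650 applies.
Total: $2,137 + $3,034 + $650 = $5,821.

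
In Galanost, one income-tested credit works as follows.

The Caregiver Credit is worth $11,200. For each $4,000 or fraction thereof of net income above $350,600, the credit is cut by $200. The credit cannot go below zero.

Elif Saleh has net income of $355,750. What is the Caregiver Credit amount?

Caregiver Credit: income exceeds $350,600 by $5,150, which is 2 full-or-partial $4,000 increments; reduction = 2 × $200 = $400, leaving $10,800.

$10,800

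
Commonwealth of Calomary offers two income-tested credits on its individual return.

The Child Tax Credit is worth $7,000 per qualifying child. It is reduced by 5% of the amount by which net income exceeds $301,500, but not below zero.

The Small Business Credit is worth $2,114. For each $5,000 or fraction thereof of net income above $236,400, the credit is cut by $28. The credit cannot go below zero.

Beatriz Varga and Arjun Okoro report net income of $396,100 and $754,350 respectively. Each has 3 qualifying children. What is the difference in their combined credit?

Beatriz ($396,100): Child Tax Credit: base = 3 × $7,000 = $21,000. 5% of the $94,600 excess over $301,500 is $4,730; credit = $21,000 − $4,730 = $16,270. Small Business Credit: income exceeds $236,400 by $159,700, which is 32 full-or-partial $5,000 increments; reduction = 32 × $28 = $896, leaving $1,218. total $16,270 + $1,218 = $17,488
Arjun ($754,350): Child Tax Credit: base = 3 × $7,000 = $21,000. 5% of the $452,850 excess over $301,500 is $22,642.50 ≥ base, so the credit is $0. Small Business Credit: income exceeds $236,400 by $517,950 → 104 increments × $28 = $2,912 ≥ base, so the credit is $0. total $0 + $0 = $0
Difference: |$17,488 − $0| = $17,488.

$17,488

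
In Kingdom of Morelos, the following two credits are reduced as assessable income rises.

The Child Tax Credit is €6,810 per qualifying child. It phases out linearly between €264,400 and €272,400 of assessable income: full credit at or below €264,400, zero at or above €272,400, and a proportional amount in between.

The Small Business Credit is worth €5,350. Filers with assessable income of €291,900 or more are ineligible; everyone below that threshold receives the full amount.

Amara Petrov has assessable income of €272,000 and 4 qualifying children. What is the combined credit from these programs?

Child Tax Credit: base = 4 × €6,810 = €27,240. €272,000 is €7,600 into a €8,000 phase-out range, leaving 400/8,000 of the credit: €27,240 × 400/8,000 = €1,362.
Small Business Credit: €272,000 is below the €291,900 cutoff, so the full €5,350 applies.
Total: €1,362 + €5,350 = €6,712.

€6,712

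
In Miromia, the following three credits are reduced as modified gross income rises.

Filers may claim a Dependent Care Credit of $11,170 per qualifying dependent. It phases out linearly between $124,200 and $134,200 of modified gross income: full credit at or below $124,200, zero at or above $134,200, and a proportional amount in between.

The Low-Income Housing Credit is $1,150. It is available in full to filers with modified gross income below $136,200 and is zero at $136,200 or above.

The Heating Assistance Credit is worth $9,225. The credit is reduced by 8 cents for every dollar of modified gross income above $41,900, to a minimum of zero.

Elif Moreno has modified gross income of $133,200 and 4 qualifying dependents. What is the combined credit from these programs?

$7,539

Dependent Care Credit: base = 4 × $11,170 = $44,680. $133,200 is $9,000 into a $10,000 phase-out range, leaving 1,000/10,000 of the credit: $44,680 × 1,000/10,000 = $4,468.
Low-Income Housing Credit: $133,200 is below the $136,200 cutoff, so the full $1,150 applies.
Heating Assistance Credit: 8% of the $91,300 excess over $41,900 is $7,304; credit = $9,225 − $7,304 = $1,921.
Total: $4,468 + $1,150 + $1,921 = $7,539.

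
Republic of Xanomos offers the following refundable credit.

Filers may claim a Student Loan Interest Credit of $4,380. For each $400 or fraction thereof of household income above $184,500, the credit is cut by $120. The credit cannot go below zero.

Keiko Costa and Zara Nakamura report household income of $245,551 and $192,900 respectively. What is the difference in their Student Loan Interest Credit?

$1,860

Keiko ($245,551): Student Loan Interest Credit: income exceeds $184,500 by $61,051 → 153 increments × $120 = $18,360 ≥ base, so the credit is $0.
Zara ($192,900): Student Loan Interest Credit: income exceeds $184,500 by $8,400, which is 21 full-or-partial $400 increments; reduction = 21 × $120 = $2,520, leaving $1,860.
Difference: |$0 − $1,860| = $1,860.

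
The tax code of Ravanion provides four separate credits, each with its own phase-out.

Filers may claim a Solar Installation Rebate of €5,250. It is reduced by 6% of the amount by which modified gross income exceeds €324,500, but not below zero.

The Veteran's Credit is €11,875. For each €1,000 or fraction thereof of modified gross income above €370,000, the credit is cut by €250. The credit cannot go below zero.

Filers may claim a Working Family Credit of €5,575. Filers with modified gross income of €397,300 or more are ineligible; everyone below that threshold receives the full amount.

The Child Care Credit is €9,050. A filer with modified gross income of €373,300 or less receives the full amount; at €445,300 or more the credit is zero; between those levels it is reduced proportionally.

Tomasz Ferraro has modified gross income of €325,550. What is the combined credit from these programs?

Solar Installation Rebate: 6% of the €1,050 excess over €324,500 is €63; credit = €5,250 − €63 = €5,187.
Veteran's Credit: €325,550 is at or below the €370,000 threshold, so the full €11,875 applies.
Working Family Credit: €325,550 is below the €397,300 cutoff, so the full €5,575 applies.
Child Care Credit: €325,550 is at or below the €373,300 threshold, so the full €9,050 applies.
Total: €5,187 + €11,875 + €5,575 + €9,050 = €31,687.

€31,687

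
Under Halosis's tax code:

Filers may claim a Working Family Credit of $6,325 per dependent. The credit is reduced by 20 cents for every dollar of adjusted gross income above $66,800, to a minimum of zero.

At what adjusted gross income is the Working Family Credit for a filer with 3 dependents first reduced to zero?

$161,675

Full credit = 3 × $6,325 = $18,975.
The credit falls by 20% of each dollar above $66,800, so it reaches zero when the excess is $18,975 / 20% = $94,875: income = $66,800 + $94,875 = $161,675.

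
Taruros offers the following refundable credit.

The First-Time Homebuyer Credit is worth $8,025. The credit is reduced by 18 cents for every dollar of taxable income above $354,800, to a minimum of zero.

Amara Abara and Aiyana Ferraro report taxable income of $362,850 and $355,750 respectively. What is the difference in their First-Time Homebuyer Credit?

$1,278

Amara ($362,850): First-Time Homebuyer Credit: 18% of the $8,050 excess over $354,800 is $1,449; credit = $8,025 − $1,449 = $6,576.
Aiyana ($355,750): First-Time Homebuyer Credit: 18% of the $950 excess over $354,800 is $171; credit = $8,025 − $171 = $7,854.
Difference: |$6,576 − $7,854| = $1,278.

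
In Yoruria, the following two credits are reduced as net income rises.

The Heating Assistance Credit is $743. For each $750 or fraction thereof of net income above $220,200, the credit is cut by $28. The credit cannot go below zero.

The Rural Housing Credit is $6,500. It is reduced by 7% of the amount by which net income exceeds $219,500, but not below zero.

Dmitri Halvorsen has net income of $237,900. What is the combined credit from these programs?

Heating Assistance Credit: income exceeds $220,200 by $17,700, which is 24 full-or-partial $750 increments; reduction = 24 × $28 = $672, leaving $71.
Rural Housing Credit: 7% of the $18,400 excess over $219,500 is $1,288; credit = $6,500 − $1,288 = $5,212.
Total: $71 + $5,212 = $5,283.

$5,283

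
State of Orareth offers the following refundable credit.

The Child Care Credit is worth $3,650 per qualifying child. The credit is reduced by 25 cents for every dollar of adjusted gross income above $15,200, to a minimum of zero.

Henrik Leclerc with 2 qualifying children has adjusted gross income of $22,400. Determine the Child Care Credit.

$5,500

Child Care Credit: base = 2 × $3,650 = $7,300. 25% of the $7,200 excess over $15,200 is $1,800; credit = $7,300 − $1,800 = $5,500.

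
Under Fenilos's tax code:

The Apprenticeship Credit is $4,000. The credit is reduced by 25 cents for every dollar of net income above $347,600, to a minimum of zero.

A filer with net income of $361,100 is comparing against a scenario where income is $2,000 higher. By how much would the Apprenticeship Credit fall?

At $361,100 — 25% of the $13,500 excess over $347,600 is $3,375; credit = $4,000 − $3,375 = $625.
At $363,100 — 25% of the $15,500 excess over $347,600 is $3,875; credit = $4,000 − $3,875 = $125.
Lost: $625 − $125 = $500.

$500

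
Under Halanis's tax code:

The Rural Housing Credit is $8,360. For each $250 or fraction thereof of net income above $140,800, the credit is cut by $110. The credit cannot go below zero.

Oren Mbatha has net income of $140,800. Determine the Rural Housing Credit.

Rural Housing Credit: $140,800 is at or below the $140,800 threshold, so the full $8,360 applies.

$8,360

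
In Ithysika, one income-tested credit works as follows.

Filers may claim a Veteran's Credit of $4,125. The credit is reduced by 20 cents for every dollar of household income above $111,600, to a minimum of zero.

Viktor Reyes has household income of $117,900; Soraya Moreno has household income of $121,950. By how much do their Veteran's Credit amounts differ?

Viktor ($117,900): Veteran's Credit: 20% of the $6,300 excess over $111,600 is $1,260; credit = $4,125 − $1,260 = $2,865.
Soraya ($121,950): Veteran's Credit: 20% of the $10,350 excess over $111,600 is $2,070; credit = $4,125 − $2,070 = $2,055.
Difference: |$2,865 − $2,055| = $810.

$810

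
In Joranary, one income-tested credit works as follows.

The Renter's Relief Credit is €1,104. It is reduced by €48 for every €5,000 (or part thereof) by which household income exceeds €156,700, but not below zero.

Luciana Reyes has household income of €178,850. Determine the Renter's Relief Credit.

€864

Renter's Relief Credit: income exceeds €156,700 by €22,150, which is 5 full-or-partial €5,000 increments; reduction = 5 × €48 = €240, leaving €864.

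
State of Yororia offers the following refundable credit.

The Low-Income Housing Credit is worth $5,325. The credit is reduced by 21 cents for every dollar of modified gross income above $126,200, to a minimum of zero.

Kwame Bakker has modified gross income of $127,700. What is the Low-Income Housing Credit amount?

$5,010

Low-Income Housing Credit: 21% of the $1,500 excess over $126,200 is $315; credit = $5,325 − $315 = $5,010.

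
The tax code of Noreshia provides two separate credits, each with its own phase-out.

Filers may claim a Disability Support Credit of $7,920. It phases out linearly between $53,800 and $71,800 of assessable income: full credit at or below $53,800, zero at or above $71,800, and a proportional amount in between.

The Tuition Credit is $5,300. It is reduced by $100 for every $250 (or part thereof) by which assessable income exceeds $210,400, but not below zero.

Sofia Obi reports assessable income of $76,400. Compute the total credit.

$5,300

Disability Support Credit: $76,400 is at or above $71,800, so the credit is $0.
Tuition Credit: $76,400 is at or below the $210,400 threshold, so the full $5,300 applies.
Total: $0 + $5,300 = $5,300.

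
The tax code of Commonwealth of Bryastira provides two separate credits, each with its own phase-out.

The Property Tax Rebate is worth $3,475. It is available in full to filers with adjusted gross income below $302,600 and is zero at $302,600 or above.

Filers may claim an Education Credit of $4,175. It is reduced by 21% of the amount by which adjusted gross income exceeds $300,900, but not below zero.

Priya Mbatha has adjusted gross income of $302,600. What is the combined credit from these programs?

Property Tax Rebate: $302,600 meets or exceeds the $302,600 cutoff, so the credit is $0.
Education Credit: 21% of the $1,700 excess over $300,900 is $357; credit = $4,175 − $357 = $3,818.
Total: $0 + $3,818 = $3,818.

$3,818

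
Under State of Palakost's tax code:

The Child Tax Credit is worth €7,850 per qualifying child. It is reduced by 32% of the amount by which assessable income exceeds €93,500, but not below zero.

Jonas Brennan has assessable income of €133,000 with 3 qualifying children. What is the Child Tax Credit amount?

Child Tax Credit: base = 3 × €7,850 = €23,550. 32% of the €39,500 excess over €93,500 is €12,640; credit = €23,550 − €12,640 = €10,910.

€10,910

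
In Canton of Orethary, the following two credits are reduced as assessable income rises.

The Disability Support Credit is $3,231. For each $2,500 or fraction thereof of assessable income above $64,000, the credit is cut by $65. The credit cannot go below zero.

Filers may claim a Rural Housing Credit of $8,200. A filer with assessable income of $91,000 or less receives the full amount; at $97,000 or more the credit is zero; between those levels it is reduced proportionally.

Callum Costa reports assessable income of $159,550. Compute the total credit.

Disability Support Credit: income exceeds $64,000 by $95,550, which is 39 full-or-partial $2,500 increments; reduction = 39 × $65 = $2,535, leaving $696.
Rural Housing Credit: $159,550 is at or above $97,000, so the credit is $0.
Total: $696 + $0 = $696.

$696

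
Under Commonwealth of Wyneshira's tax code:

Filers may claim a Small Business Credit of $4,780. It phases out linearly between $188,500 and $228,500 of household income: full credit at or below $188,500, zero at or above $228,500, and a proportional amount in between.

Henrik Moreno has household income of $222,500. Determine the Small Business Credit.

$717

Small Business Credit: $222,500 is $34,000 into a $40,000 phase-out range, leaving 6,000/40,000 of the credit: $4,780 × 6,000/40,000 = $717.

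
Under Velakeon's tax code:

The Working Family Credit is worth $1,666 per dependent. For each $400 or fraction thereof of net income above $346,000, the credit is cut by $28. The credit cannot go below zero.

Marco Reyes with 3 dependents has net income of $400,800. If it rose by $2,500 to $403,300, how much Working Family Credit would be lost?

$196

At $400,800 — base = 3 × $1,666 = $4,998. income exceeds $346,000 by $54,800, which is 137 full-or-partial $400 increments; reduction = 137 × $28 = $3,836, leaving $1,162.
At $403,300 — base = 3 × $1,666 = $4,998. income exceeds $346,000 by $57,300, which is 144 full-or-partial $400 increments; reduction = 144 × $28 = $4,032, leaving $966.
Lost: $1,162 − $966 = $196.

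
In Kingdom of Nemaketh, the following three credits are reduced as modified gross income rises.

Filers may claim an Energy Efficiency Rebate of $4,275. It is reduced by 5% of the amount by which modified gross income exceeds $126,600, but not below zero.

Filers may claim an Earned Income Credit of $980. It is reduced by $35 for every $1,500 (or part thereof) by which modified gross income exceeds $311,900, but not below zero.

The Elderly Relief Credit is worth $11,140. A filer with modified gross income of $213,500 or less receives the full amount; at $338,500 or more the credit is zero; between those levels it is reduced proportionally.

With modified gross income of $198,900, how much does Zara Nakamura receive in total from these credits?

Energy Efficiency Rebate: 5% of the $72,300 excess over $126,600 is $3,615; credit = $4,275 − $3,615 = $660.
Earned Income Credit: $198,900 is at or below the $311,900 threshold, so the full $980 applies.
Elderly Relief Credit: $198,900 is at or below the $213,500 threshold, so the full $11,140 applies.
Total: $660 + $980 + $11,140 = $12,780.

$12,780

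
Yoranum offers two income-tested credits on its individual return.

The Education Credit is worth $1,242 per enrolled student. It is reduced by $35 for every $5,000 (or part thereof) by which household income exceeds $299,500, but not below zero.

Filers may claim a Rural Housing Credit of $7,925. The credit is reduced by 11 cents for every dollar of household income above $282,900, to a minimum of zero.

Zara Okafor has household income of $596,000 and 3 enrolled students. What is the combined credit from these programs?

$1,626

Education Credit: base = 3 × $1,242 = $3,726. income exceeds $299,500 by $296,500, which is 60 full-or-partial $5,000 increments; reduction = 60 × $35 = $2,100, leaving $1,626.
Rural Housing Credit: 11% of the $313,100 excess over $282,900 is $34,441 ≥ base, so the credit is $0.
Total: $1,626 + $0 = $1,626.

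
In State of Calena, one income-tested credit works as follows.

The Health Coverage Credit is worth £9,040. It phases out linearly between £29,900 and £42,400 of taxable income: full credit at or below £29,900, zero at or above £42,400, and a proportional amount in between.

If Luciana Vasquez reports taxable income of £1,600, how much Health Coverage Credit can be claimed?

£9,040

Health Coverage Credit: £1,600 is at or below the £29,900 threshold, so the full £9,040 applies.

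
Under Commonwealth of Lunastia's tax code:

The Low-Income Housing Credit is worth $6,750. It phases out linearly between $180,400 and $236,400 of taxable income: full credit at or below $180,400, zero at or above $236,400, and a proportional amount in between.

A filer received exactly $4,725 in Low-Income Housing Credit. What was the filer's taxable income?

$4,725 is 4,725/6,750 of the full $6,750, so 2,025/6,750 of the $56,000 range has been used: income = $180,400 + $56,000 × 2,025/6,750 = $197,200.

$197,200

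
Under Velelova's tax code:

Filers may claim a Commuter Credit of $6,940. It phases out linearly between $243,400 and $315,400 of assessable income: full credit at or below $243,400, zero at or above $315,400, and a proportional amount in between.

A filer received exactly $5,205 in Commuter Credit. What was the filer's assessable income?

$261,400

$5,205 is 5,205/6,940 of the full $6,940, so 1,735/6,940 of the $72,000 range has been used: income = $243,400 + $72,000 × 1,735/6,940 = $261,400.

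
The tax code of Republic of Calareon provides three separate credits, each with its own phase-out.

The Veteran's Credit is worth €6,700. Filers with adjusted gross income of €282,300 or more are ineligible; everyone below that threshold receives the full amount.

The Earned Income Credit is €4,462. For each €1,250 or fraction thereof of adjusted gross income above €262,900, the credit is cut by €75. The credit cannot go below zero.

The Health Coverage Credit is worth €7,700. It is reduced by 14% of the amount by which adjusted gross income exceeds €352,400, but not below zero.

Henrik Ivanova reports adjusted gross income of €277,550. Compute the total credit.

€17,962

Veteran's Credit: €277,550 is below the €282,300 cutoff, so the full €6,700 applies.
Earned Income Credit: income exceeds €262,900 by €14,650, which is 12 full-or-partial €1,250 increments; reduction = 12 × €75 = €900, leaving €3,562.
Health Coverage Credit: €277,550 is at or below the €352,400 threshold, so the full €7,700 applies.
Total: €6,700 + €3,562 + €7,700 = €17,962.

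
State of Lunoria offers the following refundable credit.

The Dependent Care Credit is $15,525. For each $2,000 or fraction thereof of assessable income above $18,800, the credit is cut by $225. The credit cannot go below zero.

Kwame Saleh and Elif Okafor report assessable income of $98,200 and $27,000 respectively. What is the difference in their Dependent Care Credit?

Kwame ($98,200): Dependent Care Credit: income exceeds $18,800 by $79,400, which is 40 full-or-partial $2,000 increments; reduction = 40 × $225 = $9,000, leaving $6,525.
Elif ($27,000): Dependent Care Credit: income exceeds $18,800 by $8,200, which is 5 full-or-partial $2,000 increments; reduction = 5 × $225 = $1,125, leaving $14,400.
Difference: |$6,525 − $14,400| = $7,875.

$7,875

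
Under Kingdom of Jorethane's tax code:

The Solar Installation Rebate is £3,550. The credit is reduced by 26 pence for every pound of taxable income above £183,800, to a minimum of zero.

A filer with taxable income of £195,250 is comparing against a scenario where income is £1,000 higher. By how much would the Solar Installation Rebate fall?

At £195,250 — 26% of the £11,450 excess over £183,800 is £2,977; credit = £3,550 − £2,977 = £573.
At £196,250 — 26% of the £12,450 excess over £183,800 is £3,237; credit = £3,550 − £3,237 = £313.
Lost: £573 − £313 = £260.

£260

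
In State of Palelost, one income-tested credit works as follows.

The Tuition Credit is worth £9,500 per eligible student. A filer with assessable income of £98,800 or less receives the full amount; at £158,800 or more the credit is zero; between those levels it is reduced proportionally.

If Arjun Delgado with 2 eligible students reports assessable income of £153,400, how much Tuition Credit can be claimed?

Tuition Credit: base = 2 × £9,500 = £19,000. £153,400 is £54,600 into a £60,000 phase-out range, leaving 5,400/60,000 of the credit: £19,000 × 5,400/60,000 = £1,710.

£1,710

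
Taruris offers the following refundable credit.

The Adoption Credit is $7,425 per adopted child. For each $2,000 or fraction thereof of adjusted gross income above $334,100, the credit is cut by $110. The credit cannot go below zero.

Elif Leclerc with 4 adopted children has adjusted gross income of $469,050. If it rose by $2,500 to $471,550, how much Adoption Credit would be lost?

At $469,050 — base = 4 × $7,425 = $29,700. income exceeds $334,100 by $134,950, which is 68 full-or-partial $2,000 increments; reduction = 68 × $110 = $7,480, leaving $22,220.
At $471,550 — base = 4 × $7,425 = $29,700. income exceeds $334,100 by $137,450, which is 69 full-or-partial $2,000 increments; reduction = 69 × $110 = $7,590, leaving $22,110.
Lost: $22,220 − $22,110 = $110.

$110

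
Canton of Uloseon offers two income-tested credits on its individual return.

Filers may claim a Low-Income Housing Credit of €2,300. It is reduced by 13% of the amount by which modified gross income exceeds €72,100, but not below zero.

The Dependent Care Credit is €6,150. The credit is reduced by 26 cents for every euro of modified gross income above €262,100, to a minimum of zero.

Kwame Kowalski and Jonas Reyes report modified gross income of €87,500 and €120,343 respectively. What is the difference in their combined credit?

€298

Kwame (€87,500): Low-Income Housing Credit: 13% of the €15,400 excess over €72,100 is €2,002; credit = €2,300 − €2,002 = €298. Dependent Care Credit: €87,500 is at or below the €262,100 threshold, so the full €6,150 applies. total €298 + €6,150 = €6,448
Jonas (€120,343): Low-Income Housing Credit: 13% of the €48,243 excess over €72,100 is €6,271.59 ≥ base, so the credit is €0. Dependent Care Credit: €120,343 is at or below the €262,100 threshold, so the full €6,150 applies. total €0 + €6,150 = €6,150
Difference: |€6,448 − €6,150| = €298.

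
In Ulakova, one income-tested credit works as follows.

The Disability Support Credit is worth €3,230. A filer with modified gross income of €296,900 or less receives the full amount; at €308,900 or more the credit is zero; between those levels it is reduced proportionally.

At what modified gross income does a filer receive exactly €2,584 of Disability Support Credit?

€299,300

€2,584 is 2,584/3,230 of the full €3,230, so 646/3,230 of the €12,000 range has been used: income = €296,900 + €12,000 × 646/3,230 = €299,300.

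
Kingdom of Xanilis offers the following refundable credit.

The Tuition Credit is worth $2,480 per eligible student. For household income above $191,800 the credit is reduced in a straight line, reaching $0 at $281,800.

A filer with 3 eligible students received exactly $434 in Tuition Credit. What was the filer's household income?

Full credit = 3 × $2,480 = $7,440.
$434 is 434/7,440 of the full $7,440, so 7,006/7,440 of the $90,000 range has been used: income = $191,800 + $90,000 × 7,006/7,440 = $276,550.

$276,550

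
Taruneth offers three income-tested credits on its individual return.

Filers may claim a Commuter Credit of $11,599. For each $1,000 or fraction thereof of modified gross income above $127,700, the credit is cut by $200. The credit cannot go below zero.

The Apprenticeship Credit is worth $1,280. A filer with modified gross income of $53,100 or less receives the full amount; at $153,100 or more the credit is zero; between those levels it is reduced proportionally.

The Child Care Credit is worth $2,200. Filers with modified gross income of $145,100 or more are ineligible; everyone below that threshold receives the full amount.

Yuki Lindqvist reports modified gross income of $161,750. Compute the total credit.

$4,599

Commuter Credit: income exceeds $127,700 by $34,050, which is 35 full-or-partial $1,000 increments; reduction = 35 × $200 = $7,000, leaving $4,599.
Apprenticeship Credit: $161,750 is at or above $153,100, so the credit is $0.
Child Care Credit: $161,750 meets or exceeds the $145,100 cutoff, so the credit is $0.
Total: $4,599 + $0 + $0 = $4,599.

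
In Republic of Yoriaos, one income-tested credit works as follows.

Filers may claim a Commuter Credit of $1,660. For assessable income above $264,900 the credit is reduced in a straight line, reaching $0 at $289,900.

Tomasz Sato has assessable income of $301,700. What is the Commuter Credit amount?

Commuter Credit: $301,700 is at or above $289,900, so the credit is $0.

$0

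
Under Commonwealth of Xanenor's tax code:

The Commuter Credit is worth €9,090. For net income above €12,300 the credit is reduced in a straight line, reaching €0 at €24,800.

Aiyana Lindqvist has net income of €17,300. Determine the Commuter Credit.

Commuter Credit: €17,300 is €5,000 into a €12,500 phase-out range, leaving 7,500/12,500 of the credit: €9,090 × 7,500/12,500 = €5,454.

€5,454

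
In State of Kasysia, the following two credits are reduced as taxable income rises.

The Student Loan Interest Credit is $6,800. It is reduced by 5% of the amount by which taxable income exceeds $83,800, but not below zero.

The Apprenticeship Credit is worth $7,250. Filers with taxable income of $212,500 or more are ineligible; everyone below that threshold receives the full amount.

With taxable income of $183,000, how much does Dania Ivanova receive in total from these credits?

$9,090

Student Loan Interest Credit: 5% of the $99,200 excess over $83,800 is $4,960; credit = $6,800 − $4,960 = $1,840.
Apprenticeship Credit: $183,000 is below the $212,500 cutoff, so the full $7,250 applies.
Total: $1,840 + $7,250 = $9,090.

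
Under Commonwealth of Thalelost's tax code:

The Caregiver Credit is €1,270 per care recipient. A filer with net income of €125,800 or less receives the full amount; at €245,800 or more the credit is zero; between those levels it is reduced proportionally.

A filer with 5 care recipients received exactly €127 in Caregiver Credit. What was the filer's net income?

€243,400

Full credit = 5 × €1,270 = €6,350.
€127 is 127/6,350 of the full €6,350, so 6,223/6,350 of the €120,000 range has been used: income = €125,800 + €120,000 × 6,223/6,350 = €243,400.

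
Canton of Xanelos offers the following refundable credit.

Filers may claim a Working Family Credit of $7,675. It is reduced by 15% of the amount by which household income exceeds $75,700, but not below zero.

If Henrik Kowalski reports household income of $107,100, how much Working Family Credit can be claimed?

Working Family Credit: 15% of the $31,400 excess over $75,700 is $4,710; credit = $7,675 − $4,710 = $2,965.

$2,965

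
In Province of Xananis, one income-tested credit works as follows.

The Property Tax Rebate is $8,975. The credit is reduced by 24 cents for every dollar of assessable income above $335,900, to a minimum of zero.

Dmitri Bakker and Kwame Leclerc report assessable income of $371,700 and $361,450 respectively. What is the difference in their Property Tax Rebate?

Dmitri ($371,700): Property Tax Rebate: 24% of the $35,800 excess over $335,900 is $8,592; credit = $8,975 − $8,592 = $383.
Kwame ($361,450): Property Tax Rebate: 24% of the $25,550 excess over $335,900 is $6,132; credit = $8,975 − $6,132 = $2,843.
Difference: |$383 − $2,843| = $2,460.

$2,460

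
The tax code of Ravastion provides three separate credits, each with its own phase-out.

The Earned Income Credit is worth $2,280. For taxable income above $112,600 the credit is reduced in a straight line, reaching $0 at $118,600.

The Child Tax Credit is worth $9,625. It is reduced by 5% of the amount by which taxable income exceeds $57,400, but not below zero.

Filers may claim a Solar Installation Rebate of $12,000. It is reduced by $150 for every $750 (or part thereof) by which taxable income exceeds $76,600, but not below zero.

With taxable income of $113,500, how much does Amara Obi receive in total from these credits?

Earned Income Credit: $113,500 is $900 into a $6,000 phase-out range, leaving 5,100/6,000 of the credit: $2,280 × 5,100/6,000 = $1,938.
Child Tax Credit: 5% of the $56,100 excess over $57,400 is $2,805; credit = $9,625 − $2,805 = $6,820.
Solar Installation Rebate: income exceeds $76,600 by $36,900, which is 50 full-or-partial $750 increments; reduction = 50 × $150 = $7,500, leaving $4,500.
Total: $1,938 + $6,820 + $4,500 = $13,258.

$13,258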